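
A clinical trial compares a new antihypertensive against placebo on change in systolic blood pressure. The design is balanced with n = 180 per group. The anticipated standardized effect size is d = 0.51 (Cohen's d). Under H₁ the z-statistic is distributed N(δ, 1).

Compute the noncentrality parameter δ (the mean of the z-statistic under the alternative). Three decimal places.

The noncentrality parameter scales effect size by the design's sample-size factor: δ = d·√(n/2) = 0.51 × √(180/2) = 4.8383

δ ≈ 4.838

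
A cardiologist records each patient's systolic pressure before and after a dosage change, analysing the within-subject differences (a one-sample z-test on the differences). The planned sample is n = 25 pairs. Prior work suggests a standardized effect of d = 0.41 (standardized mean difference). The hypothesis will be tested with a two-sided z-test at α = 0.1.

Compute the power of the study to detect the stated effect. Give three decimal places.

Noncentrality parameter: δ = d·√n = 0.41 × √25 = 2.0500
Critical value for a two-sided test at α = 0.1: z_{α/2} = 1.645.
Power = Φ(δ − 1.645) + Φ(−δ − 1.645) = Φ(0.405) + Φ(-3.695) = 0.6573 + 0.0001 = 0.6574.

Power ≈ 0.657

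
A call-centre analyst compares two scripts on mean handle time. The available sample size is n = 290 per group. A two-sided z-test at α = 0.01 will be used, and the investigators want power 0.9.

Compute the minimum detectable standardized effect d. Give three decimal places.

d ≈ 0.320

Required noncentrality: δ = z_{0.005} + z_{0.10} = 2.576 + 1.282 = 3.857.
(Lower-tail contribution to power is negligible for δ > 0.)
δ = d·√(n/2) ⇒ d = δ/√(n/2) = 3.857/√(290/2) = 0.3203.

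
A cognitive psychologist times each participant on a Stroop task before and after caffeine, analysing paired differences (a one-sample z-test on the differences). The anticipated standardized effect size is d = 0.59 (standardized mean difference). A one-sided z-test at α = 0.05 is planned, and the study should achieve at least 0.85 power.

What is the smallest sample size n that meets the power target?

Set Φ(δ − 1.645) = 0.85; then δ − 1.645 = Φ⁻¹(0.85) = 1.036, giving δ = 2.681.
δ = d·√n ⇒ n = (δ/d)² = (2.681 / 0.59)² = 20.65.
Rounding up, n = 21.

n = 21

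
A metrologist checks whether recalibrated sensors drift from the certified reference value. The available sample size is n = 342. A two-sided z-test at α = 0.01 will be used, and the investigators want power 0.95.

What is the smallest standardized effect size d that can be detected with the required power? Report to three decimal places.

Required noncentrality: δ = z_{0.005} + z_{0.05} = 2.576 + 1.645 = 4.221.
(The second rejection-region term Φ(−δ − z_{α/2}) is negligible and dropped.)
δ = d·√n ⇒ d = δ/√n = 4.221/√342 = 0.2282.

d ≈ 0.228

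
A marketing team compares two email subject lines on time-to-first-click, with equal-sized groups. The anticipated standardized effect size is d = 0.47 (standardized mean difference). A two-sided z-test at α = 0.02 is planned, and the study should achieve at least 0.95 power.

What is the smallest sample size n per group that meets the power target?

Set Φ(δ − 2.326) = 0.95; then δ − 2.326 = Φ⁻¹(0.95) = 1.645, giving δ = 3.971.
(Ignoring the negligible lower-tail rejection probability gives the usual closed-form inversion.)
δ = d·√(n/2) ⇒ n = 2(δ/d)² = 2 × (3.971 / 0.47)² = 142.78.
Rounding up, n = 143 per group.

n = 143 per group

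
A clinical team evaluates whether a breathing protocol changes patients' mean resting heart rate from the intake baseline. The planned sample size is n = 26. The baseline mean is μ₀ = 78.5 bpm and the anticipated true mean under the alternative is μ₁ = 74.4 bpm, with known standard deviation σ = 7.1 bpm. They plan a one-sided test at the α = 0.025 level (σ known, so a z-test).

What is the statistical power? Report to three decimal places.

Standardized effect: d = |μ₁ − μ₀| / σ = |74.4 − 78.5| / 7.1 = 0.5775
Noncentrality parameter: δ = d·√n = 0.5775 × √26 = 2.9445
One-sided α = 0.025 → critical value z_{0.025} = 1.960.
Power = Φ(δ − 1.960) = Φ(0.985) = 0.8376.

Power ≈ 0.838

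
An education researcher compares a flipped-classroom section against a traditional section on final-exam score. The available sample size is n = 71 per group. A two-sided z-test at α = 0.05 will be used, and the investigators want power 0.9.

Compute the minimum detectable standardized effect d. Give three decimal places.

d ≈ 0.544

Required noncentrality: δ = z_{0.025} + z_{0.10} = 1.960 + 1.282 = 3.242.
(Lower-tail contribution to power is negligible for δ > 0.)
δ = d·√(n/2) ⇒ d = δ/√(n/2) = 3.242/√(71/2) = 0.5440.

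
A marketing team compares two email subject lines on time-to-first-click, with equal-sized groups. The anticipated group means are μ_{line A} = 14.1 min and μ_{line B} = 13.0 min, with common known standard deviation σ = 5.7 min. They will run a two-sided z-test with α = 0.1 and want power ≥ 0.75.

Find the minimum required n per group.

Standardized effect: d = |μ_{line A} − μ_{line B}| / σ = |14.1 − 13.0| / 5.7 = 0.1930
For power 0.75 need Φ(δ − z_{0.05}) = 0.75, so δ = z_{0.05} + z_{0.25} = 1.645 + 0.674 = 2.319.
(The Φ(−δ − z_{α/2}) term is vanishingly small for δ > 0 and is dropped in the standard sample-size formula.)
δ = d·√(n/2) ⇒ n = 2(δ/d)² = 2 × (2.319 / 0.1930)² = 288.88.
Rounding up, n = 289 per group.

n = 289 per group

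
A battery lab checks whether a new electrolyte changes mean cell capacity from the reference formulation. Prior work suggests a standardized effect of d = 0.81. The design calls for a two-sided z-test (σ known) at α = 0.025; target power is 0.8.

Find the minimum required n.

n = 15

For power 0.8 need Φ(δ − z_{0.0125}) = 0.8, so δ = z_{0.0125} + z_{0.20} = 2.241 + 0.842 = 3.083.
(For δ > 0 the lower-tail rejection region contributes negligibly to power, so the one-term inversion is standard.)
δ = d·√n ⇒ n = (δ/d)² = (3.083 / 0.81)² = 14.49.
Rounding up, n = 15.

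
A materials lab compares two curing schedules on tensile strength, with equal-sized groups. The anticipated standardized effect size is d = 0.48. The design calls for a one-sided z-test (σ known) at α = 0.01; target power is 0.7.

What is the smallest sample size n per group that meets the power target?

For power 0.7 need Φ(δ − z_{0.01}) = 0.7, so δ = z_{0.01} + z_{0.30} = 2.326 + 0.524 = 2.851.
δ = d·√(n/2) ⇒ n = 2(δ/d)² = 2 × (2.851 / 0.48)² = 70.54.
Round up to the next whole unit.

n = 71 per group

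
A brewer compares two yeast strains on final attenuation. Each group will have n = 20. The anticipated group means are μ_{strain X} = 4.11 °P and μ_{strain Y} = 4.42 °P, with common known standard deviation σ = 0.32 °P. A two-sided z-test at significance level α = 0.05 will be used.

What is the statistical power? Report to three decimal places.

Power ≈ 0.865

Standardized effect: d = |μ_{strain X} − μ_{strain Y}| / σ = |4.11 − 4.42| / 0.32 = 0.9688
Noncentrality parameter: δ = d·√(n/2) = 0.9688 × √(20/2) = 3.0635
Critical value for a two-sided test at α = 0.05: z_{α/2} = 1.960.
Power = Φ(δ − 1.960) + Φ(−δ − 1.960) = Φ(1.103) + Φ(-5.023) = 0.8651 + 0.0000 = 0.8651.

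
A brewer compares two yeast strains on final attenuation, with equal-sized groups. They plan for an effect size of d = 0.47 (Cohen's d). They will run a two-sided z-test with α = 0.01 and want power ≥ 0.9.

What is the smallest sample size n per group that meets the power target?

Set Φ(δ − 2.576) = 0.9; then δ − 2.576 = Φ⁻¹(0.9) = 1.282, giving δ = 3.857.
(The Φ(−δ − z_{α/2}) term is vanishingly small for δ > 0 and is dropped in the standard sample-size formula.)
δ = d·√(n/2) ⇒ n = 2(δ/d)² = 2 × (3.857 / 0.47)² = 134.72.
Round up to the next whole unit.

n = 135 per group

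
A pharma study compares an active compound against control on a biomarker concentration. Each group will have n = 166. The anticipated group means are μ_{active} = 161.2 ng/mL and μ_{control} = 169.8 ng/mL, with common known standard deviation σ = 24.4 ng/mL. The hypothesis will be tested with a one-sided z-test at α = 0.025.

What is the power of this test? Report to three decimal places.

Power ≈ 0.895

Standardized effect: d = |μ_{active} − μ_{control}| / σ = |161.2 − 169.8| / 24.4 = 0.3525
Noncentrality parameter: δ = d·√(n/2) = 0.3525 × √(166/2) = 3.2111
Critical value for a one-sided test at α = 0.025: z_α = 1.960.
Power = Φ(δ − 1.960) = Φ(1.251) = 0.8945.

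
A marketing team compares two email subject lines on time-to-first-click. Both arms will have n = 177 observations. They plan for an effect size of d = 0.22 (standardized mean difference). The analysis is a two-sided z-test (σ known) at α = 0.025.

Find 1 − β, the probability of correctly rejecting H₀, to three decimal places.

Power ≈ 0.432

Noncentrality parameter: δ = d·√(n/2) = 0.22 × √(177/2) = 2.0696
Critical value for a two-sided test at α = 0.025: z_{α/2} = 2.241.
Power = Φ(δ − 2.241) + Φ(−δ − 2.241) = Φ(-0.172) + Φ(-4.311) = 0.4318 + 0.0000 = 0.4318.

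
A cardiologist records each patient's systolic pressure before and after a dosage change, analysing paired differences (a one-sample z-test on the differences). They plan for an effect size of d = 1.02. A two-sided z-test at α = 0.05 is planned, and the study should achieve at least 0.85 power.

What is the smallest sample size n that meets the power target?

Set Φ(δ − 1.960) = 0.85; then δ − 1.960 = Φ⁻¹(0.85) = 1.036, giving δ = 2.996.
(Ignoring the negligible lower-tail rejection probability gives the usual closed-form inversion.)
δ = d·√n ⇒ n = (δ/d)² = (2.996 / 1.02)² = 8.63.
Round up to the next whole unit.

n = 9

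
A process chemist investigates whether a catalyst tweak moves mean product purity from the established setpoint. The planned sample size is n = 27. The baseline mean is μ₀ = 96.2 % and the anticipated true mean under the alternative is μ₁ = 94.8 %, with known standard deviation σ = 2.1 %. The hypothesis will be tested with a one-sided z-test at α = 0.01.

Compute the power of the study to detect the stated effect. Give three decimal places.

Standardized effect: d = |μ₁ − μ₀| / σ = |94.8 − 96.2| / 2.1 = 0.6667
Noncentrality parameter: δ = d·√n = 0.6667 × √27 = 3.4641
Critical value for a one-sided test at α = 0.01: z_α = 2.326.
Power = P(Z > 2.326 − δ) = Φ(1.138) = 0.8724.

Power ≈ 0.872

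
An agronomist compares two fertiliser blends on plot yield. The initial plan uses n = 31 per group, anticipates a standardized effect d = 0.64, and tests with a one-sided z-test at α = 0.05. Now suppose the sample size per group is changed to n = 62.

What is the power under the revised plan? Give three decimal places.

Power ≈ 0.972

With n = 62 per group: δ = d·√(n/2) = 0.64 × √(62/2) = 3.5634. Critical value z_{0.05} = 1.645.
Revised power = P(Z > 1.645 − δ) = Φ(1.919) = 0.9725.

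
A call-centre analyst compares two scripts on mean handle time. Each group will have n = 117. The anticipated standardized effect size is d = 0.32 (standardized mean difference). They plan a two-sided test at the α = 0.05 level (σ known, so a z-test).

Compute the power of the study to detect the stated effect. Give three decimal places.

Power ≈ 0.687

Noncentrality parameter: δ = d·√(n/2) = 0.32 × √(117/2) = 2.4475
Critical value for a two-sided test at α = 0.05: z_{α/2} = 1.960.
Power = Φ(δ − 1.960) + Φ(−δ − 1.960) = Φ(0.488) + Φ(-4.407) = 0.6871 + 0.0000 = 0.6871.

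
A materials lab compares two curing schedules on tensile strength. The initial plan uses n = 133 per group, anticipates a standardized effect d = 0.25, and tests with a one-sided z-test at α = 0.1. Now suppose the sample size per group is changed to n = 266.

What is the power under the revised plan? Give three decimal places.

With n = 266 per group: δ = d·√(n/2) = 0.25 × √(266/2) = 2.8831. Critical value z_{0.1} = 1.282.
Revised power = P(Z > 1.282 − δ) = Φ(1.602) = 0.9454.

Power ≈ 0.945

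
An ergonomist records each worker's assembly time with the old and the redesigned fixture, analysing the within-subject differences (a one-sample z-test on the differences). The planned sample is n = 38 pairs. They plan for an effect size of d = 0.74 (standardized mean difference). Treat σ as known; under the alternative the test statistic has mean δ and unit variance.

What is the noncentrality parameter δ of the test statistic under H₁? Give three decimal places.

δ ≈ 4.562

The noncentrality parameter scales effect size by the design's sample-size factor: δ = d·√n = 0.74 × √38 = 4.5617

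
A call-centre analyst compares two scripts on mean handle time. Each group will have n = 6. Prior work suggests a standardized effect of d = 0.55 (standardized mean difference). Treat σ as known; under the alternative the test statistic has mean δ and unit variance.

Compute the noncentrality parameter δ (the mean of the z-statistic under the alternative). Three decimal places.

The noncentrality parameter scales effect size by the design's sample-size factor: δ = d·√(n/2) = 0.55 × √(6/2) = 0.9526

δ ≈ 0.953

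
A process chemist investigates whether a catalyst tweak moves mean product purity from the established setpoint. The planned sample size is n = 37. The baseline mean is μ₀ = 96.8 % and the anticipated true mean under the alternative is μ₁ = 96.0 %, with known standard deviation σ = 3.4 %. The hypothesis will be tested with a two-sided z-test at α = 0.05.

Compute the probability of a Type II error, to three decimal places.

Standardized effect: d = |μ₁ − μ₀| / σ = |96.0 − 96.8| / 3.4 = 0.2353
Noncentrality parameter: δ = d·√n = 0.2353 × √37 = 1.4312
Two-sided α = 0.05 → critical value z_{0.025} = 1.960.
Power = Φ(δ − 1.960) + Φ(−δ − 1.960) = Φ(-0.529) + Φ(-3.391) = 0.2985 + 0.0003 = 0.2988.
Type II error: β = 1 − power = 1 − 0.2988 = 0.7012.

β ≈ 0.701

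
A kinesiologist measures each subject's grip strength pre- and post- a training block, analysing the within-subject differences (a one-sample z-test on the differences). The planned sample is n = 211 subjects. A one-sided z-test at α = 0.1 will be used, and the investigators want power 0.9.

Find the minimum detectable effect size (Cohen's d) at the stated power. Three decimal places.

Required noncentrality: δ = z_{0.1} + z_{0.10} = 1.282 + 1.282 = 2.563.
δ = d·√n ⇒ d = δ/√n = 2.563/√211 = 0.1765.

d ≈ 0.176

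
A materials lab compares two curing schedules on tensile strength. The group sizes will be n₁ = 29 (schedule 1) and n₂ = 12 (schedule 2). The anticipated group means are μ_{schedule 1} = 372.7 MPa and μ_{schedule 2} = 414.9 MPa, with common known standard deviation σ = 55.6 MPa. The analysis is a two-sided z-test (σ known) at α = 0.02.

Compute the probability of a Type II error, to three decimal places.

Standardized effect: d = |μ_{schedule 1} − μ_{schedule 2}| / σ = |372.7 − 414.9| / 55.6 = 0.7590
Noncentrality parameter: δ = d / √(1/n₁ + 1/n₂) = 0.7590 / √(1/29 + 1/12) = 2.2112
Critical value for a two-sided test at α = 0.02: z_{α/2} = 2.326.
Power = Φ(δ − 2.326) + Φ(−δ − 2.326) = Φ(-0.115) + Φ(-4.538) = 0.4542 + 0.0000 = 0.4542.
Type II error: β = 1 − power = 1 − 0.4542 = 0.5458.

β ≈ 0.546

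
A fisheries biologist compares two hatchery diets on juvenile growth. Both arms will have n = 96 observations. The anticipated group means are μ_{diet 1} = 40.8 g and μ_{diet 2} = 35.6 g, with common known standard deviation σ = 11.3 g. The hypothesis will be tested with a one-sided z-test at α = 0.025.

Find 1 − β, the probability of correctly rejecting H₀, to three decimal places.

Power ≈ 0.890

Standardized effect: d = |μ_{diet 1} − μ_{diet 2}| / σ = |40.8 − 35.6| / 11.3 = 0.4602
Noncentrality parameter: δ = d·√(n/2) = 0.4602 × √(96/2) = 3.1882
One-sided α = 0.025 → critical value z_{0.025} = 1.960.
Power = Φ(δ − 1.960) = Φ(1.228) = 0.8903.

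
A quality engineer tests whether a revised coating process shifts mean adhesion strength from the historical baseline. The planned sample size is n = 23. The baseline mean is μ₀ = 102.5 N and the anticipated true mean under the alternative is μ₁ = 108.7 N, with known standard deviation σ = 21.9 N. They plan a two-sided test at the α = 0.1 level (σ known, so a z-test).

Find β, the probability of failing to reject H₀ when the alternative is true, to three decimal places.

Standardized effect: d = |μ₁ − μ₀| / σ = |108.7 − 102.5| / 21.9 = 0.2831
Noncentrality parameter: δ = d·√n = 0.2831 × √23 = 1.3577
Critical value for a two-sided test at α = 0.1: z_{α/2} = 1.645.
Power = Φ(δ − 1.645) + Φ(−δ − 1.645) = Φ(-0.287) + Φ(-3.003) = 0.3870 + 0.0013 = 0.3883.
Type II error: β = 1 − power = 1 − 0.3883 = 0.6117.

β ≈ 0.612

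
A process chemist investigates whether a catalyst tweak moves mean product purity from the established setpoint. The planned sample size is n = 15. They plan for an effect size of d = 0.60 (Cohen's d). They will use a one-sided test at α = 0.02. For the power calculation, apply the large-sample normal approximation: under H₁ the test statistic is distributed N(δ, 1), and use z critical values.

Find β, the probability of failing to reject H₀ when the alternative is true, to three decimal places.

Noncentrality parameter: δ = d·√n = 0.60 × √15 = 2.3238
One-sided α = 0.02 → critical value z_{0.02} = 2.054.
Power = Φ(δ − 2.054) = Φ(0.270) = 0.6064.
Type II error: β = 1 − power = 1 − 0.6064 = 0.3936.

β ≈ 0.394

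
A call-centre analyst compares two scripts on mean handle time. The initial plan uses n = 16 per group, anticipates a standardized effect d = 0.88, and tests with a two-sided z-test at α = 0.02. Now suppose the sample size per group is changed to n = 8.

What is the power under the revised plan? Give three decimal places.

With n = 8 per group: δ = d·√(n/2) = 0.88 × √(8/2) = 1.7600. Critical value z_{0.01} = 2.326.
Revised power = Φ(δ − 2.326) + Φ(−δ − 2.326) = Φ(-0.566) + Φ(-4.086) = 0.2856 + 0.0000 = 0.2856.

Power ≈ 0.286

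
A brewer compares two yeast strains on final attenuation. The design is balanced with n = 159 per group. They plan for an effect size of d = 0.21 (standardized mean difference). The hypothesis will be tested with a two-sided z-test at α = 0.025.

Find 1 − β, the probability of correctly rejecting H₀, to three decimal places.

Power ≈ 0.356

Noncentrality parameter: δ = d·√(n/2) = 0.21 × √(159/2) = 1.8724
Two-sided α = 0.025 → critical value z_{0.0125} = 2.241.
Power = Φ(δ − 2.241) + Φ(−δ − 2.241) = Φ(-0.369) + Φ(-4.114) = 0.3561 + 0.0000 = 0.3561.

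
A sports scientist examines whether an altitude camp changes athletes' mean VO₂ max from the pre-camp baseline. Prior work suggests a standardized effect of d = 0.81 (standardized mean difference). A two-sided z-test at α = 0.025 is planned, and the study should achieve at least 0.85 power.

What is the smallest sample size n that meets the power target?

Set Φ(δ − 2.241) = 0.85; then δ − 2.241 = Φ⁻¹(0.85) = 1.036, giving δ = 3.278.
(Ignoring the negligible lower-tail rejection probability gives the usual closed-form inversion.)
δ = d·√n ⇒ n = (δ/d)² = (3.278 / 0.81)² = 16.38.
Rounding up, n = 17.

n = 17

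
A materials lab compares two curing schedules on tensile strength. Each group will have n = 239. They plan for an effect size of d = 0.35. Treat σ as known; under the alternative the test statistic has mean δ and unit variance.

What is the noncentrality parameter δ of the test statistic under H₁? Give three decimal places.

δ ≈ 3.826

The noncentrality parameter scales effect size by the design's sample-size factor: δ = d·√(n/2) = 0.35 × √(239/2) = 3.8261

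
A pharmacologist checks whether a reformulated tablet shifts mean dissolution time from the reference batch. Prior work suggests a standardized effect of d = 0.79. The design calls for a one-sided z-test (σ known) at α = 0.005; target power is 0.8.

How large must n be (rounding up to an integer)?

n = 19

Set Φ(δ − 2.576) = 0.8; then δ − 2.576 = Φ⁻¹(0.8) = 0.842, giving δ = 3.417.
δ = d·√n ⇒ n = (δ/d)² = (3.417 / 0.79)² = 18.71.
Round up to the next whole unit.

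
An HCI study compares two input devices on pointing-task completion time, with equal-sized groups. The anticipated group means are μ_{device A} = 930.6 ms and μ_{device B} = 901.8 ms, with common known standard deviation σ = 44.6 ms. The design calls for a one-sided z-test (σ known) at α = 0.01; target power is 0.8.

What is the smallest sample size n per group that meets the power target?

n = 49 per group

Standardized effect: d = |μ_{device A} − μ_{device B}| / σ = |930.6 − 901.8| / 44.6 = 0.6457
For power 0.8 need Φ(δ − z_{0.01}) = 0.8, so δ = z_{0.01} + z_{0.20} = 2.326 + 0.842 = 3.168.
δ = d·√(n/2) ⇒ n = 2(δ/d)² = 2 × (3.168 / 0.6457)² = 48.14.
Rounding up, n = 49 per group.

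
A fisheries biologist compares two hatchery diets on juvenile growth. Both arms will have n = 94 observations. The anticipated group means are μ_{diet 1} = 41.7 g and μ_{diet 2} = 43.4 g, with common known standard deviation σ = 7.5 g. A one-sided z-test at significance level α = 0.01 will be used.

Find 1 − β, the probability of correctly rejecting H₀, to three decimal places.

Standardized effect: d = |μ_{diet 1} − μ_{diet 2}| / σ = |41.7 − 43.4| / 7.5 = 0.2267
Noncentrality parameter: δ = d·√(n/2) = 0.2267 × √(94/2) = 1.5539
Critical value for a one-sided test at α = 0.01: z_α = 2.326.
Power = Φ(δ − 2.326) = Φ(-0.772) = 0.2199.

Power ≈ 0.220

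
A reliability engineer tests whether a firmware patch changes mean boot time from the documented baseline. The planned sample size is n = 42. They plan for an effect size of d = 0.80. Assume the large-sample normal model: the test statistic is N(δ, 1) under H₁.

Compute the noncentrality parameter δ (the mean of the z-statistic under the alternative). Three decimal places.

δ ≈ 5.185

δ = d·√n = 0.80 × √42 = 5.1846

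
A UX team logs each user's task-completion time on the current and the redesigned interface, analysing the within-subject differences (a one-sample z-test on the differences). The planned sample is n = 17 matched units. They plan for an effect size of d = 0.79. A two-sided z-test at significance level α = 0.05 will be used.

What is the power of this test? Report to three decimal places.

Noncentrality parameter: λ = d·√n = 0.79 × √17 = 3.2573
Two-sided α = 0.05 → critical value z_{0.025} = 1.960.
Power = Φ(λ − 1.960) + Φ(−λ − 1.960) = Φ(1.297) + Φ(-5.217) = 0.9027 + 0.0000 = 0.9027.

Power ≈ 0.903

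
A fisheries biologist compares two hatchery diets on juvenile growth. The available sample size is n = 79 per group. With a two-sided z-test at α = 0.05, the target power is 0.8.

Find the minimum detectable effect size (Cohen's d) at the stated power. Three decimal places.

Required noncentrality: δ = z_{0.025} + z_{0.20} = 1.960 + 0.842 = 2.802.
(The second rejection-region term Φ(−δ − z_{α/2}) is negligible and dropped.)
δ = d·√(n/2) ⇒ d = δ/√(n/2) = 2.802/√(79/2) = 0.4458.

d ≈ 0.446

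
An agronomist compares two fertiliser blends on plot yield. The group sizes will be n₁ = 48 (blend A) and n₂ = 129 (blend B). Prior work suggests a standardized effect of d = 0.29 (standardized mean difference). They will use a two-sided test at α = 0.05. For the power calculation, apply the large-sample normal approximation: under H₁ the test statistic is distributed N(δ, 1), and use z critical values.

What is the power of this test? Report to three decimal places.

Noncentrality parameter: δ = d / √(1/n₁ + 1/n₂) = 0.29 / √(1/48 + 1/129) = 1.7152
Two-sided α = 0.05 → critical value z_{0.025} = 1.960.
Power = Φ(δ − 1.960) + Φ(−δ − 1.960) = Φ(-0.245) + Φ(-3.675) = 0.4033 + 0.0001 = 0.4035.

Power ≈ 0.403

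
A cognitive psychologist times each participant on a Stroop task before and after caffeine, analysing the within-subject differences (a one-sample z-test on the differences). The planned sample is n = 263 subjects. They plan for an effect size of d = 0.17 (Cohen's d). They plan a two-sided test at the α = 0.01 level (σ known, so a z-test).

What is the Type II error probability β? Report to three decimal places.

Noncentrality parameter: λ = d·√n = 0.17 × √263 = 2.7569
Two-sided α = 0.01 → critical value z_{0.005} = 2.576.
Power = Φ(λ − 2.576) + Φ(−λ − 2.576) = Φ(0.181) + Φ(-5.333) = 0.5719 + 0.0000 = 0.5719.
Type II error: β = 1 − power = 1 − 0.5719 = 0.4281.

β ≈ 0.428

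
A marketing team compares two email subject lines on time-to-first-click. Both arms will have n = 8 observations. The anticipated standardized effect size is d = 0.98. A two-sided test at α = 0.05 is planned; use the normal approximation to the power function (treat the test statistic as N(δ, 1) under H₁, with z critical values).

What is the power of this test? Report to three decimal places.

Power ≈ 0.500

Noncentrality parameter: δ = d·√(n/2) = 0.98 × √(8/2) = 1.9600
Two-sided α = 0.05 → critical value z_{0.025} = 1.960.
Power = Φ(δ − 1.960) + Φ(−δ − 1.960) = Φ(0.000) + Φ(-3.920) = 0.5000 + 0.0000 = 0.5001.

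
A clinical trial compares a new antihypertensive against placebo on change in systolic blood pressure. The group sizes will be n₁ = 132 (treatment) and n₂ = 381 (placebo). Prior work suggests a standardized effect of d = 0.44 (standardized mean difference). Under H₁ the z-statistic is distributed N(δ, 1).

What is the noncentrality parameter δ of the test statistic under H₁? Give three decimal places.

δ ≈ 4.357

δ = d / √(1/n₁ + 1/n₂) = 0.44 / √(1/132 + 1/381) = 4.3566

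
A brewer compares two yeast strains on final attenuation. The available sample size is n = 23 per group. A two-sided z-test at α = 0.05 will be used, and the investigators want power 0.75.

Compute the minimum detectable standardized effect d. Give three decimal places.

Required noncentrality: δ = z_{0.025} + z_{0.25} = 1.960 + 0.674 = 2.634.
(Lower-tail contribution to power is negligible for δ > 0.)
δ = d·√(n/2) ⇒ d = δ/√(n/2) = 2.634/√(23/2) = 0.7769.

d ≈ 0.777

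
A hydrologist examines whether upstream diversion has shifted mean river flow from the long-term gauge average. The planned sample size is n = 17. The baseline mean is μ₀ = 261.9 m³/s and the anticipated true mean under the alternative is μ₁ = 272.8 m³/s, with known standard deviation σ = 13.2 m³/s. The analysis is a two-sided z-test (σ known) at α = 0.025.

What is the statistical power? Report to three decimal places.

Standardized effect: d = |μ₁ − μ₀| / σ = |272.8 − 261.9| / 13.2 = 0.8258
Noncentrality parameter: δ = d·√n = 0.8258 × √17 = 3.4047
Critical value for a two-sided test at α = 0.025: z_{α/2} = 2.241.
Power = Φ(δ − 2.241) + Φ(−δ − 2.241) = Φ(1.163) + Φ(-5.646) = 0.8776 + 0.0000 = 0.8776.

Power ≈ 0.878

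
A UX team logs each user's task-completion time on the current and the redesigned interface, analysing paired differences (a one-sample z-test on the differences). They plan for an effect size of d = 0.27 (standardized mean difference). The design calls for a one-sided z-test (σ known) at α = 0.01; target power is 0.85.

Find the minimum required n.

For power 0.85 need Φ(δ − z_{0.01}) = 0.85, so δ = z_{0.01} + z_{0.15} = 2.326 + 1.036 = 3.363.
δ = d·√n ⇒ n = (δ/d)² = (3.363 / 0.27)² = 155.12.
Rounding up, n = 156.

n = 156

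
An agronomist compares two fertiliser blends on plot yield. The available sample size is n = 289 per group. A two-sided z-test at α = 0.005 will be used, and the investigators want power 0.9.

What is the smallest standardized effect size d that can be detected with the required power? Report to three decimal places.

d ≈ 0.340

Required noncentrality: δ = z_{0.0025} + z_{0.10} = 2.807 + 1.282 = 4.089.
(Lower-tail contribution to power is negligible for δ > 0.)
δ = d·√(n/2) ⇒ d = δ/√(n/2) = 4.089/√(289/2) = 0.3401.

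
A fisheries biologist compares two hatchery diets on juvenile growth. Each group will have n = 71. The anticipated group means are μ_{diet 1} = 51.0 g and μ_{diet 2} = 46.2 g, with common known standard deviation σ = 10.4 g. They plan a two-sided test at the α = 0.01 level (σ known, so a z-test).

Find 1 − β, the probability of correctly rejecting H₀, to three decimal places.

Standardized effect: d = |μ_{diet 1} − μ_{diet 2}| / σ = |51.0 − 46.2| / 10.4 = 0.4615
Noncentrality parameter: λ = d·√(n/2) = 0.4615 × √(71/2) = 2.7499
Critical value for a two-sided test at α = 0.01: z_{α/2} = 2.576.
Power = Φ(λ − 2.576) + Φ(−λ − 2.576) = Φ(0.174) + Φ(-5.326) = 0.5691 + 0.0000 = 0.5691.

Power ≈ 0.569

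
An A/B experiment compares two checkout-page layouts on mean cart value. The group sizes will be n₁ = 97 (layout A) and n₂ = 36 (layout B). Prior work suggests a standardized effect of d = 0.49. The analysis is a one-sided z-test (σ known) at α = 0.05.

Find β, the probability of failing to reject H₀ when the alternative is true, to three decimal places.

Noncentrality parameter: λ = d / √(1/n₁ + 1/n₂) = 0.49 / √(1/97 + 1/36) = 2.5108
One-sided α = 0.05 → critical value z_{0.05} = 1.645.
Power = P(Z > 1.645 − λ) = Φ(0.866) = 0.8067.
Type II error: β = 1 − power = 1 − 0.8067 = 0.1933.

β ≈ 0.193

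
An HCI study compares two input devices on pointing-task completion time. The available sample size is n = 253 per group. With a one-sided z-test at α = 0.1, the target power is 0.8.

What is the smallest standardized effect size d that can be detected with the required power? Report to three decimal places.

Required noncentrality: δ = z_{0.1} + z_{0.20} = 1.282 + 0.842 = 2.123.
δ = d·√(n/2) ⇒ d = δ/√(n/2) = 2.123/√(253/2) = 0.1888.

d ≈ 0.189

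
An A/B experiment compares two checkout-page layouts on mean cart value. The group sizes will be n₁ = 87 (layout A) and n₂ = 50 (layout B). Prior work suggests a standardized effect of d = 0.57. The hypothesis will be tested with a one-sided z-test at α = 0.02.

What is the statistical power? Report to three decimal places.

Noncentrality parameter: δ = d / √(1/n₁ + 1/n₂) = 0.57 / √(1/87 + 1/50) = 3.2119
One-sided α = 0.02 → critical value z_{0.02} = 2.054.
Power = Φ(δ − 2.054) = Φ(1.158) = 0.8766.

Power ≈ 0.877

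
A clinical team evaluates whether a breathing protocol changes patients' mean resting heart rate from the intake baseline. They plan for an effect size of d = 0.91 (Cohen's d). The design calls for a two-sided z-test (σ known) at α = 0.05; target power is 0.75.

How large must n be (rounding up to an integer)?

Set Φ(δ − 1.960) = 0.75; then δ − 1.960 = Φ⁻¹(0.75) = 0.674, giving δ = 2.634.
(For δ > 0 the lower-tail rejection region contributes negligibly to power, so the one-term inversion is standard.)
δ = d·√n ⇒ n = (δ/d)² = (2.634 / 0.91)² = 8.38.
Round up to the next whole unit.

n = 9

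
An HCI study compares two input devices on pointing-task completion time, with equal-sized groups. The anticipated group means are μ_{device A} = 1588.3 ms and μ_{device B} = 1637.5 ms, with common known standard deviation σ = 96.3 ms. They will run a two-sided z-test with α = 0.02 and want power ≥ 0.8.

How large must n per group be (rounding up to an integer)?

Standardized effect: d = |μ_{device A} − μ_{device B}| / σ = |1588.3 − 1637.5| / 96.3 = 0.5109
Set Φ(δ − 2.326) = 0.8; then δ − 2.326 = Φ⁻¹(0.8) = 0.842, giving δ = 3.168.
(Ignoring the negligible lower-tail rejection probability gives the usual closed-form inversion.)
δ = d·√(n/2) ⇒ n = 2(δ/d)² = 2 × (3.168 / 0.5109)² = 76.90.
Rounding up, n = 77 per group.

n = 77 per group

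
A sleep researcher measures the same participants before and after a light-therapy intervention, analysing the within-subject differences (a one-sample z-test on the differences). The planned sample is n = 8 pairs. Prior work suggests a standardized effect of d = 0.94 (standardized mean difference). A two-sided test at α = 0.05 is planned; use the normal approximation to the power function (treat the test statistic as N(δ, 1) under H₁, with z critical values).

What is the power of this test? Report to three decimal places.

Noncentrality parameter: δ = d·√n = 0.94 × √8 = 2.6587
Two-sided α = 0.05 → critical value z_{0.025} = 1.960.
Power = Φ(δ − 1.960) + Φ(−δ − 1.960) = Φ(0.699) + Φ(-4.619) = 0.7576 + 0.0000 = 0.7577.

Power ≈ 0.758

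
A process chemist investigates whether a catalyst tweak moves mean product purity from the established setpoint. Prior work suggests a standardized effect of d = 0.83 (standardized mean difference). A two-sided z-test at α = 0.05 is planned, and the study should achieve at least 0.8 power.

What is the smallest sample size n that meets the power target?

n = 12

For power 0.8 need Φ(δ − z_{0.025}) = 0.8, so δ = z_{0.025} + z_{0.20} = 1.960 + 0.842 = 2.802.
(The Φ(−δ − z_{α/2}) term is vanishingly small for δ > 0 and is dropped in the standard sample-size formula.)
δ = d·√n ⇒ n = (δ/d)² = (2.802 / 0.83)² = 11.39.
Round up to the next whole unit.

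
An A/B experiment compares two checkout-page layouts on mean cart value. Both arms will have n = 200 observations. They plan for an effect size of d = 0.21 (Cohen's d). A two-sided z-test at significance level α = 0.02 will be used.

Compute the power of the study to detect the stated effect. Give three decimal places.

Noncentrality parameter: δ = d·√(n/2) = 0.21 × √(200/2) = 2.1000
Critical value for a two-sided test at α = 0.02: z_{α/2} = 2.326.
Power = Φ(δ − 2.326) + Φ(−δ − 2.326) = Φ(-0.226) + Φ(-4.426) = 0.4105 + 0.0000 = 0.4105.

Power ≈ 0.410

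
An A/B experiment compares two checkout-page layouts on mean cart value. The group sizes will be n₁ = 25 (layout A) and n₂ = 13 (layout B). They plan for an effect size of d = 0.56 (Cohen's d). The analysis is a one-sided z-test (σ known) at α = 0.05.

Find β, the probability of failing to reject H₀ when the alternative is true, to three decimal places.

β ≈ 0.503

Noncentrality parameter: δ = d / √(1/n₁ + 1/n₂) = 0.56 / √(1/25 + 1/13) = 1.6377
Critical value for a one-sided test at α = 0.05: z_α = 1.645.
Power = Φ(δ − 1.645) = Φ(-0.007) = 0.4972.
Type II error: β = 1 − power = 1 − 0.4972 = 0.5028.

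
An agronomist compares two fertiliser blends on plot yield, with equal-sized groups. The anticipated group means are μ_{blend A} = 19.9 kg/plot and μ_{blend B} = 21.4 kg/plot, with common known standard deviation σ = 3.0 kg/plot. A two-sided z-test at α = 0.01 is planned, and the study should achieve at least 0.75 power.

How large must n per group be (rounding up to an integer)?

n = 85 per group

Standardized effect: d = |μ_{blend A} − μ_{blend B}| / σ = |19.9 − 21.4| / 3.0 = 0.5000
For power 0.75 need Φ(δ − z_{0.005}) = 0.75, so δ = z_{0.005} + z_{0.25} = 2.576 + 0.674 = 3.250.
(The Φ(−δ − z_{α/2}) term is vanishingly small for δ > 0 and is dropped in the standard sample-size formula.)
δ = d·√(n/2) ⇒ n = 2(δ/d)² = 2 × (3.250 / 0.5000)² = 84.52.
Round up to the next whole unit.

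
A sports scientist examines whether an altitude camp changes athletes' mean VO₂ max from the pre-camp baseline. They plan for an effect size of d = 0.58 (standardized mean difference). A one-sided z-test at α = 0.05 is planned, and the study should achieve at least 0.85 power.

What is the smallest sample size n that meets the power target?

n = 22

For power 0.85 need Φ(δ − z_{0.05}) = 0.85, so δ = z_{0.05} + z_{0.15} = 1.645 + 1.036 = 2.681.
δ = d·√n ⇒ n = (δ/d)² = (2.681 / 0.58)² = 21.37.
Rounding up, n = 22.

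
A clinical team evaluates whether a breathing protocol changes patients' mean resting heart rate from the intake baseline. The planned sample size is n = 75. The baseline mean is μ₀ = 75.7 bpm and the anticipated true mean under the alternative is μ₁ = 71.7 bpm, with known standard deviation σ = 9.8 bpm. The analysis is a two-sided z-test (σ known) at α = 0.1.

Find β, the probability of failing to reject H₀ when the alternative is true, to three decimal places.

β ≈ 0.029

Standardized effect: d = |μ₁ − μ₀| / σ = |71.7 − 75.7| / 9.8 = 0.4082
Noncentrality parameter: δ = d·√n = 0.4082 × √75 = 3.5348
Critical value for a two-sided test at α = 0.1: z_{α/2} = 1.645.
Power = Φ(δ − 1.645) + Φ(−δ − 1.645) = Φ(1.890) + Φ(-5.180) = 0.9706 + 0.0000 = 0.9706.
Type II error: β = 1 − power = 1 − 0.9706 = 0.0294.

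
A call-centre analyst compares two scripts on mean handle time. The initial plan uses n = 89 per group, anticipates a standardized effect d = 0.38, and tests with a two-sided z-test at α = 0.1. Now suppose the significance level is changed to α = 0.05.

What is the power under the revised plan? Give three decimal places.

Power ≈ 0.717

δ = d·√(n/2) = 0.38 × √(89/2) = 2.5349 (unchanged). New critical value: z_{0.025} = 1.960.
Revised power = Φ(δ − 1.960) + Φ(−δ − 1.960) = Φ(0.575) + Φ(-4.495) = 0.7173 + 0.0000 = 0.7173.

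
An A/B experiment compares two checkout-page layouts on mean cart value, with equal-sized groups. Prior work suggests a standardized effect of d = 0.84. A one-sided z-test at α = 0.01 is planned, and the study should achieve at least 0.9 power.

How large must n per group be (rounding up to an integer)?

n = 37 per group

For power 0.9 need Φ(δ − z_{0.01}) = 0.9, so δ = z_{0.01} + z_{0.10} = 2.326 + 1.282 = 3.608.
δ = d·√(n/2) ⇒ n = 2(δ/d)² = 2 × (3.608 / 0.84)² = 36.90.
Round up to the next whole unit.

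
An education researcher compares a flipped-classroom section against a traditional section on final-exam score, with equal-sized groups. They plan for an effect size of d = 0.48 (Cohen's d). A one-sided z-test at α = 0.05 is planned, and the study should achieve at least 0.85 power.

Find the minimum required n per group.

For power 0.85 need Φ(δ − z_{0.05}) = 0.85, so δ = z_{0.05} + z_{0.15} = 1.645 + 1.036 = 2.681.
δ = d·√(n/2) ⇒ n = 2(δ/d)² = 2 × (2.681 / 0.48)² = 62.41.
Round up to the next whole unit.

n = 63 per group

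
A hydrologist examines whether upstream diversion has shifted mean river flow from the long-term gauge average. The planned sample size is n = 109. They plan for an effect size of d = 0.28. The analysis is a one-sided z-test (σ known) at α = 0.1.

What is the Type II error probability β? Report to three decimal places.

β ≈ 0.050

Noncentrality parameter: δ = d·√n = 0.28 × √109 = 2.9233
Critical value for a one-sided test at α = 0.1: z_α = 1.282.
Power = Φ(δ − 1.282) = Φ(1.642) = 0.9497.
Type II error: β = 1 − power = 1 − 0.9497 = 0.0503.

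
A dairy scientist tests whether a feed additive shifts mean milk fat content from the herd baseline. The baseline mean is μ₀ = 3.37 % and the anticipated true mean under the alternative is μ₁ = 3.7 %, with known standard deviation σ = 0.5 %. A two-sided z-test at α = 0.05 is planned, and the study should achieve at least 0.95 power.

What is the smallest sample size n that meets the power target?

n = 30

Standardized effect: d = |μ₁ − μ₀| / σ = |3.7 − 3.37| / 0.5 = 0.6600
Set Φ(δ − 1.960) = 0.95; then δ − 1.960 = Φ⁻¹(0.95) = 1.645, giving δ = 3.605.
(The Φ(−δ − z_{α/2}) term is vanishingly small for δ > 0 and is dropped in the standard sample-size formula.)
δ = d·√n ⇒ n = (δ/d)² = (3.605 / 0.6600)² = 29.83.
Rounding up, n = 30.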